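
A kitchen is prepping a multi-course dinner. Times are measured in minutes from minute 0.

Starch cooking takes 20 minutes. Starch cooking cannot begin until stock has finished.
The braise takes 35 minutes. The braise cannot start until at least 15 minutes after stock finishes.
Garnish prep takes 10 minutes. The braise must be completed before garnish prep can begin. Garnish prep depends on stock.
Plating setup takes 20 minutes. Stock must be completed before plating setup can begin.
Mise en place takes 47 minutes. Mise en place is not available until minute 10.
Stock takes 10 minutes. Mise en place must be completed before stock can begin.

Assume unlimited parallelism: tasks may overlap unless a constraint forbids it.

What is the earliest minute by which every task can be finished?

127

Mise en place cannot begin until its own release at minute 10. It runs from minute 10 to 10 + 47 = minute 57.
Stock cannot begin until mise en place (finishes minute 57). It runs from minute 57 to 57 + 10 = minute 67.
Plating setup waits on stock (finishes minute 67), so it starts at minute 67 and finishes at 67 + 20 = minute 87.
Starch cooking waits on stock (finishes minute 67), so it starts at minute 67 and finishes at 67 + 20 = minute 87.
The braise waits on stock (finishes minute 67, plus 15-minute gap → minute 82), so it starts at minute 82 and finishes at 82 + 35 = minute 117.
Garnish prep has to wait for the braise (finishes minute 117); stock (finishes minute 67). The latest of these is minute 117, so garnish prep runs minute 117 to 117 + 10 = minute 127.
All tasks are finished once the last one completes. Finish times: Mise en place at 57, Stock at 67, The braise at 117, Starch cooking at 87, Plating setup at 87, Garnish prep at 127. The latest is minute 127.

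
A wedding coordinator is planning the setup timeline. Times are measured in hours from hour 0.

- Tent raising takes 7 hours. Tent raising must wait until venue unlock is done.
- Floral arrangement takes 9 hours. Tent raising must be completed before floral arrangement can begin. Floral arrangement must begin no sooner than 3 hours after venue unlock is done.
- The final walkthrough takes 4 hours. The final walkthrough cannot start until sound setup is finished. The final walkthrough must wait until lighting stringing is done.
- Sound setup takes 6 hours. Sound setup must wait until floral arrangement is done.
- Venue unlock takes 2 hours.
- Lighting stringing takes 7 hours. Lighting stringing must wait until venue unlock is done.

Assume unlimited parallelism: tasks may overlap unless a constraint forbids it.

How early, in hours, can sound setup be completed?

Venue unlock can start immediately at hour 0; it finishes at hour 2.
Tent raising waits on venue unlock (finishes hour 2), so it starts at hour 2 and finishes at 2 + 7 = hour 9.
Floral arrangement cannot start until tent raising (finishes hour 9); venue unlock (finishes hour 2, plus 3-hour gap → hour 5). The controlling bound is hour 9, so floral arrangement finishes at 9 + 9 = hour 18.
Sound setup waits on floral arrangement (finishes hour 18), so it starts at hour 18 and finishes at 18 + 6 = hour 24.

24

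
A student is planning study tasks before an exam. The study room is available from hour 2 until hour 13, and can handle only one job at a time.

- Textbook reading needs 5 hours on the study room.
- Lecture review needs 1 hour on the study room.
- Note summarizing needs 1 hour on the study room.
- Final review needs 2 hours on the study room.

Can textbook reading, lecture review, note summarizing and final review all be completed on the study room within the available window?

Yes

The study room window is 13 − 2 = 11 hours.
Running back to back, the jobs need 5 + 1 + 1 + 2 = 9 hours on the study room.
Since 9 ≤ 11, they fit within the window.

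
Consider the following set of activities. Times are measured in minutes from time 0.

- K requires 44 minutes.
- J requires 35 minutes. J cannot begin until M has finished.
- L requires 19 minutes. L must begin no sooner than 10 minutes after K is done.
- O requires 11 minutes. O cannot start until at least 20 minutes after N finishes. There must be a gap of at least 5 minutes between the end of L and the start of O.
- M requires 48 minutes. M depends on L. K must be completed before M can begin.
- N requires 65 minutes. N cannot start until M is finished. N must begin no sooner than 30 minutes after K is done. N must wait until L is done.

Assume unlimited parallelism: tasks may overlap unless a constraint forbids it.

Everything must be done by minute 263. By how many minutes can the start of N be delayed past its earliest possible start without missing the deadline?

46

K can start immediately at minute 0; it finishes at minute 44.
After K (finishes minute 44, plus 10-minute gap → minute 54), L can start at minute 54 and finishes at minute 73.
M needs all of L (finishes minute 73); K (finishes minute 44). That puts its earliest start at minute 73; it finishes at 73 + 48 = minute 121.
N has to wait for M (finishes minute 121); K (finishes minute 44, plus 30-minute gap → minute 74); L (finishes minute 73). The latest of these is minute 121, so N runs minute 121 to 121 + 65 = minute 186.

Working backward from the deadline:
O must finish by minute 263; it takes 11 minutes, so it must start by 263 − 11 = minute 252.
N feeds into O (must start by minute 252, minus 20-minute gap → minute 232); so N must finish by minute 232 and therefore start by minute 167.
So N can start as early as minute 121 and as late as minute 167, giving 167 − 121 = 46 minutes of slack.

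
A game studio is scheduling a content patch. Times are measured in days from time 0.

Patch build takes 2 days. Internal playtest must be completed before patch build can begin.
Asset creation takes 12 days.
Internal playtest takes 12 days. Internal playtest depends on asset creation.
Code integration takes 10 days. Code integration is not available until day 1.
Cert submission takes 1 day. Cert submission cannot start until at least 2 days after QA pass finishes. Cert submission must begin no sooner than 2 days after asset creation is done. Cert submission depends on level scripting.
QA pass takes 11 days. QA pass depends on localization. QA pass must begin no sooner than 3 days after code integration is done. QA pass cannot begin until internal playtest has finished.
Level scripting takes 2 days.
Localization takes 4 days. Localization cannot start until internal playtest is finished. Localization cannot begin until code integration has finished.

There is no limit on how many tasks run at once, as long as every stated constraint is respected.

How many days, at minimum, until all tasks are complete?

42

Code integration waits on its own release at day 1, so it starts at day 1 and finishes at 1 + 10 = day 11.
Level scripting has no prerequisites, so it starts at day 0 and finishes at day 2.
Asset creation can start immediately at day 0; it finishes at day 12.
Internal playtest waits on asset creation (finishes day 12), so it starts at day 12 and finishes at 12 + 12 = day 24.
After internal playtest (finishes day 24), patch build can start at day 24 and finishes at day 26.
Localization cannot start until internal playtest (finishes day 24); code integration (finishes day 11). The controlling bound is day 24, so localization finishes at 24 + 4 = day 28.
QA pass cannot start until localization (finishes day 28); code integration (finishes day 11, plus 3-day gap → day 14); internal playtest (finishes day 24). The controlling bound is day 28, so QA pass finishes at 28 + 11 = day 39.
For cert submission: QA pass (finishes day 39, plus 2-day gap → day 41); asset creation (finishes day 12, plus 2-day gap → day 14); level scripting (finishes day 2). Taking the maximum gives a start of day 41, and it finishes at 41 + 1 = day 42.
All tasks are finished once the last one completes. Finish times: Asset creation at 12, Level scripting at 2, Code integration at 11, Internal playtest at 24, Localization at 28, QA pass at 39, Cert submission at 42, Patch build at 26. The latest is day 42.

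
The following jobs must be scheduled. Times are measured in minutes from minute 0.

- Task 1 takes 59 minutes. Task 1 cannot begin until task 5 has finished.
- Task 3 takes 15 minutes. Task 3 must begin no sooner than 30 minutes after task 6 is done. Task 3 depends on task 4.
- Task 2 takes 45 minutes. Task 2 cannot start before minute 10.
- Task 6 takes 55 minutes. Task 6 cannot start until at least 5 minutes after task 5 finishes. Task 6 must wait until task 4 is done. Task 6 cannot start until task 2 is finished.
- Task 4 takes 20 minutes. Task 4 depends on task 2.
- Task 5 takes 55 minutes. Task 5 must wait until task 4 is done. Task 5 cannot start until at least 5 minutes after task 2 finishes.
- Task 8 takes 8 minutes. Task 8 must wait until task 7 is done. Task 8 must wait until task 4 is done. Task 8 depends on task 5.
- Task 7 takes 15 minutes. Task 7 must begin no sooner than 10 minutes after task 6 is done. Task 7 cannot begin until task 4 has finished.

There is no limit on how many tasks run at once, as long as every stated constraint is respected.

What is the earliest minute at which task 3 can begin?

220

After its own release at minute 10, task 2 can start at minute 10 and finishes at minute 55.
After task 2 (finishes minute 55), task 4 can start at minute 55 and finishes at minute 75.
Task 5 needs all of task 4 (finishes minute 75); task 2 (finishes minute 55, plus 5-minute gap → minute 60). That puts its earliest start at minute 75; it finishes at 75 + 55 = minute 130.
Task 6 needs all of task 5 (finishes minute 130, plus 5-minute gap → minute 135); task 4 (finishes minute 75); task 2 (finishes minute 55). That puts its earliest start at minute 135; it finishes at 135 + 55 = minute 190.
Task 3 waits on task 6 (finishes minute 190, plus 30-minute gap → minute 220); task 4 (finishes minute 75). The latest of these is minute 220, which is the earliest task 3 can start.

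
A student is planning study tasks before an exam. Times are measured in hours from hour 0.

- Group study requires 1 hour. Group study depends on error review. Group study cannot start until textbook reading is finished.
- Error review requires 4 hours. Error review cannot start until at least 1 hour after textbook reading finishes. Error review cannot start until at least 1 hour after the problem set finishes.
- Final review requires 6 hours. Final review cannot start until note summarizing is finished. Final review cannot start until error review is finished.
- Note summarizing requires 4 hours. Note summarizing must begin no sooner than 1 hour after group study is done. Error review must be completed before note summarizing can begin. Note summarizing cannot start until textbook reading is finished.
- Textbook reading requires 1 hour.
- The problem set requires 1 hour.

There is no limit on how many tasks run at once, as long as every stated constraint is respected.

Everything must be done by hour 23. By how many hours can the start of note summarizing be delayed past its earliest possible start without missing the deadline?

Nothing blocks the problem set, so it runs from hour 0 to hour 1.
Textbook reading can start immediately at hour 0; it finishes at hour 1.
Error review has to wait for textbook reading (finishes hour 1, plus 1-hour gap → hour 2); the problem set (finishes hour 1, plus 1-hour gap → hour 2). The latest of these is hour 2, so error review runs hour 2 to 2 + 4 = hour 6.
Group study cannot start until error review (finishes hour 6); textbook reading (finishes hour 1). The controlling bound is hour 6, so group study finishes at 6 + 1 = hour 7.
Note summarizing needs all of group study (finishes hour 7, plus 1-hour gap → hour 8); error review (finishes hour 6); textbook reading (finishes hour 1). That puts its earliest start at hour 8; it finishes at 8 + 4 = hour 12.

Working backward from the deadline:
To finish by hour 23, final review (duration 6) must start no later than hour 17.
Note summarizing has to be done before final review (must start by hour 17). That means finishing by hour 17, i.e. starting by 17 − 4 = hour 13.
So note summarizing can start as early as hour 8 and as late as hour 13, giving 13 − 8 = 5 hours of slack.

5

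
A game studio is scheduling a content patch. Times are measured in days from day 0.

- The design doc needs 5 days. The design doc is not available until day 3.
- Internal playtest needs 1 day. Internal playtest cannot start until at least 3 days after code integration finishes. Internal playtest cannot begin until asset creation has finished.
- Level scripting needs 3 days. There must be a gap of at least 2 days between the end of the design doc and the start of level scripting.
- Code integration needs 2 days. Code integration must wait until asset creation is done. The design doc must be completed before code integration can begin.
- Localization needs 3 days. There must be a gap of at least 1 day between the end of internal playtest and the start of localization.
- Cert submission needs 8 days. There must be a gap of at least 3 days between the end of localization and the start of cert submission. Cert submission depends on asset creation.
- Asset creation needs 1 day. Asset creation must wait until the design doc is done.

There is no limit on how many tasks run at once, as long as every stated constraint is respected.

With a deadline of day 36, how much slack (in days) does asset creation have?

6

After its own release at day 3, the design doc can start at day 3 and finishes at day 8.
After the design doc (finishes day 8), asset creation can start at day 8 and finishes at day 9.

Working backward from the deadline:
Nothing follows cert submission; the deadline of day 36 is its only limit. It must start by 36 − 8 = day 28.
Since cert submission (must start by day 28, minus 3-day gap → day 25) depends on it, localization must finish by day 25. Backing off its 3-day duration gives a latest start of day 22.
Since localization (must start by day 22, minus 1-day gap → day 21) depends on it, internal playtest must finish by day 21. Backing off its 1-day duration gives a latest start of day 20.
Code integration has to be done before internal playtest (must start by day 20, minus 3-day gap → day 17). That means finishing by day 17, i.e. starting by 17 − 2 = day 15.
For asset creation: code integration (must start by day 15); internal playtest (must start by day 20); cert submission (must start by day 28). The most restrictive is day 15; with a 1-day duration, asset creation must start by day 14.
So asset creation can start as early as day 8 and as late as day 14, giving 14 − 8 = 6 days of slack.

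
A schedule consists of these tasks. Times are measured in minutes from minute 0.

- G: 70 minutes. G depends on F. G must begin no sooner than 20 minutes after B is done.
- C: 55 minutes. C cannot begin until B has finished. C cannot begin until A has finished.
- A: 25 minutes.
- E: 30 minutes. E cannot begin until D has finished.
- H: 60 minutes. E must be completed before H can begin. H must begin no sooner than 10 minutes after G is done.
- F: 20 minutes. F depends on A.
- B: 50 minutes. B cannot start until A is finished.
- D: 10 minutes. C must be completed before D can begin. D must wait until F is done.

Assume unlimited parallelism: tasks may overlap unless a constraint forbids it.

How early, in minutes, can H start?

175

Nothing blocks A, so it runs from minute 0 to minute 25.
After A (finishes minute 25), F can start at minute 25 and finishes at minute 45.
B cannot begin until A (finishes minute 25). It runs from minute 25 to 25 + 50 = minute 75.
For G: F (finishes minute 45); B (finishes minute 75, plus 20-minute gap → minute 95). Taking the maximum gives a start of minute 95, and it finishes at 95 + 70 = minute 165.
For C: B (finishes minute 75); A (finishes minute 25). Taking the maximum gives a start of minute 75, and it finishes at 75 + 55 = minute 130.
D cannot start until C (finishes minute 130); F (finishes minute 45). The controlling bound is minute 130, so D finishes at 130 + 10 = minute 140.
E cannot begin until D (finishes minute 140). It runs from minute 140 to 140 + 30 = minute 170.
H waits on E (finishes minute 170); G (finishes minute 165, plus 10-minute gap → minute 175). The latest of these is minute 175, which is the earliest H can start.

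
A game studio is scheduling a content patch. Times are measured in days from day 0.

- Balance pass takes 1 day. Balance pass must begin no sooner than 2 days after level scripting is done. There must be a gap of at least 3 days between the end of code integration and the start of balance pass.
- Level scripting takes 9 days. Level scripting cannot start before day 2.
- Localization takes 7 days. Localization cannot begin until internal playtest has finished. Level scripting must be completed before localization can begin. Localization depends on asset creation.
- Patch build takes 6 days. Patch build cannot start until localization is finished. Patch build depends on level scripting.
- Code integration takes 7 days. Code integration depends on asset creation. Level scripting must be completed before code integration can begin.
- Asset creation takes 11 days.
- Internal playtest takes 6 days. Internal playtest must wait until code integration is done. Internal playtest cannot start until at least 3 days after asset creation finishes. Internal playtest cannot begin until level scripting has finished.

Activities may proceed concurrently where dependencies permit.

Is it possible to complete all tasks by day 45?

After its own release at day 2, level scripting can start at day 2 and finishes at day 11.
Asset creation has no prerequisites, so it starts at day 0 and finishes at day 11.
Code integration has to wait for asset creation (finishes day 11); level scripting (finishes day 11). The latest of these is day 11, so code integration runs day 11 to 11 + 7 = day 18.
For balance pass: level scripting (finishes day 11, plus 2-day gap → day 13); code integration (finishes day 18, plus 3-day gap → day 21). Taking the maximum gives a start of day 21, and it finishes at 21 + 1 = day 22.
Internal playtest cannot start until code integration (finishes day 18); asset creation (finishes day 11, plus 3-day gap → day 14); level scripting (finishes day 11). The controlling bound is day 18, so internal playtest finishes at 18 + 6 = day 24.
Localization cannot start until internal playtest (finishes day 24); level scripting (finishes day 11); asset creation (finishes day 11). The controlling bound is day 24, so localization finishes at 24 + 7 = day 31.
Patch build cannot start until localization (finishes day 31); level scripting (finishes day 11). The controlling bound is day 31, so patch build finishes at 31 + 6 = day 37.
Every task is finished by day 37, which is no later than the deadline of 45, so the schedule is feasible.

Yes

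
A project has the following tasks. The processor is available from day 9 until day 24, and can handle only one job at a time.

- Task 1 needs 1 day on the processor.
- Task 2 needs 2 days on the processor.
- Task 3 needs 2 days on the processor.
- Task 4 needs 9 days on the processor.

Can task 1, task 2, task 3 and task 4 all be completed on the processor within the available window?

The processor window is 24 − 9 = 15 days.
Running back to back, the jobs need 1 + 2 + 2 + 9 = 14 days on the processor.
Since 14 ≤ 15, they fit within the window.

Yes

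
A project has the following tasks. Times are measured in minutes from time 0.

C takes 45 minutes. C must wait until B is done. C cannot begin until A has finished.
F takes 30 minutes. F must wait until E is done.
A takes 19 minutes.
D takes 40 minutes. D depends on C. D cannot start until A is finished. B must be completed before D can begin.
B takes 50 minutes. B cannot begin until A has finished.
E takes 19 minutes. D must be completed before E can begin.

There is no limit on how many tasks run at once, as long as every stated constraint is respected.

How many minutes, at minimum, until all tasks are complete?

A can start immediately at minute 0; it finishes at minute 19.
B waits on A (finishes minute 19), so it starts at minute 19 and finishes at 19 + 50 = minute 69.
C needs all of B (finishes minute 69); A (finishes minute 19). That puts its earliest start at minute 69; it finishes at 69 + 45 = minute 114.
D needs all of C (finishes minute 114); A (finishes minute 19); B (finishes minute 69). That puts its earliest start at minute 114; it finishes at 114 + 40 = minute 154.
E waits on D (finishes minute 154), so it starts at minute 154 and finishes at 154 + 19 = minute 173.
After E (finishes minute 173), F can start at minute 173 and finishes at minute 203.
All tasks are finished once the last one completes. Finish times: A at 19, B at 69, C at 114, D at 154, E at 173, F at 203. The latest is minute 203.

203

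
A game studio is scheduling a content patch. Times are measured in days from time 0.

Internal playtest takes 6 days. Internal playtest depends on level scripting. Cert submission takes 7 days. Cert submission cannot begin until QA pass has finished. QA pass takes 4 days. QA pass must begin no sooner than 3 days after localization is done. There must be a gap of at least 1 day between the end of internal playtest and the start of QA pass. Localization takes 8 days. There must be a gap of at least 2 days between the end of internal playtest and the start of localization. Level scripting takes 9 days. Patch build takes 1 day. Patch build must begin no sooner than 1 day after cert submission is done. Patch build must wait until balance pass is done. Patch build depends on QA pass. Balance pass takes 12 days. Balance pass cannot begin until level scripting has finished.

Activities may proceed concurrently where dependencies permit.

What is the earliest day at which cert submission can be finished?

Nothing blocks level scripting, so it runs from day 0 to day 9.
After level scripting (finishes day 9), internal playtest can start at day 9 and finishes at day 15.
Localization waits on internal playtest (finishes day 15, plus 2-day gap → day 17), so it starts at day 17 and finishes at 17 + 8 = day 25.
QA pass needs all of localization (finishes day 25, plus 3-day gap → day 28); internal playtest (finishes day 15, plus 1-day gap → day 16). That puts its earliest start at day 28; it finishes at 28 + 4 = day 32.
Cert submission waits on QA pass (finishes day 32), so it starts at day 32 and finishes at 32 + 7 = day 39.

39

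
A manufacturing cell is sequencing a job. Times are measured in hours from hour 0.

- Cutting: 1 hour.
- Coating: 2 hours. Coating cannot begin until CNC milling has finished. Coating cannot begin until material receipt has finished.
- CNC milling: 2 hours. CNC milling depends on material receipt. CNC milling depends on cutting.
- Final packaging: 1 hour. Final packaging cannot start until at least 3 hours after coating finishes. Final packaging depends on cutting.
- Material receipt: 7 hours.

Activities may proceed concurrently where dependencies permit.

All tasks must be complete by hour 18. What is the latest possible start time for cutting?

Nothing follows final packaging; the deadline of hour 18 is its only limit. It must start by 18 − 1 = hour 17.
Since final packaging (must start by hour 17, minus 3-hour gap → hour 14) depends on it, coating must finish by hour 14. Backing off its 2-hour duration gives a latest start of hour 12.
CNC milling feeds into coating (must start by hour 12); so CNC milling must finish by hour 12 and therefore start by hour 10.
Cutting has several dependents: CNC milling (must start by hour 10); final packaging (must start by hour 17). The earliest of those limits is hour 10, so cutting must start by 10 − 1 = hour 9.

9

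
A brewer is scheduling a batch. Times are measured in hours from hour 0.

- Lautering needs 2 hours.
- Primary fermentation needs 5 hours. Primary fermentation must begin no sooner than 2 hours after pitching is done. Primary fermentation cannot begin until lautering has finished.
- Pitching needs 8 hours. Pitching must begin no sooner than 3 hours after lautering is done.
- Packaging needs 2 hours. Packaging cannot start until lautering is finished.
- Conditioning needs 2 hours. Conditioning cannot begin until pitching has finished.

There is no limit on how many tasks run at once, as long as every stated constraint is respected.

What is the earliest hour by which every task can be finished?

Lautering can start immediately at hour 0; it finishes at hour 2.
After lautering (finishes hour 2), packaging can start at hour 2 and finishes at hour 4.
Pitching cannot begin until lautering (finishes hour 2, plus 3-hour gap → hour 5). It runs from hour 5 to 5 + 8 = hour 13.
Conditioning waits on pitching (finishes hour 13), so it starts at hour 13 and finishes at 13 + 2 = hour 15.
Primary fermentation has to wait for pitching (finishes hour 13, plus 2-hour gap → hour 15); lautering (finishes hour 2). The latest of these is hour 15, so primary fermentation runs hour 15 to 15 + 5 = hour 20.
All tasks are finished once the last one completes. Finish times: Lautering at 2, Pitching at 13, Primary fermentation at 20, Conditioning at 15, Packaging at 4. The latest is hour 20.

20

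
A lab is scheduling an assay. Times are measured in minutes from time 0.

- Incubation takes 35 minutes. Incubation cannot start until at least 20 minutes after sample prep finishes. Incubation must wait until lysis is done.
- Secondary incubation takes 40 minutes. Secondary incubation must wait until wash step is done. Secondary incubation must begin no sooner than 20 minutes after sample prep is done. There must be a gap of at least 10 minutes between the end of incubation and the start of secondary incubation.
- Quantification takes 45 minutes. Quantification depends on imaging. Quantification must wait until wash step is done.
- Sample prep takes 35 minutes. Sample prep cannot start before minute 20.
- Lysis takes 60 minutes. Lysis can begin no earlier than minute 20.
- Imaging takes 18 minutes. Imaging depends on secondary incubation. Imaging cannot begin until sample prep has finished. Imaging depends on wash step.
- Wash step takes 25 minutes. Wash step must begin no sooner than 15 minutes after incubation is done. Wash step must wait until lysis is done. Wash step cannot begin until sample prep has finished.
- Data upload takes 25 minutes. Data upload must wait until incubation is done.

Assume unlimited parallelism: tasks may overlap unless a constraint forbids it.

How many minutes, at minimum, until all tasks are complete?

Lysis waits on its own release at minute 20, so it starts at minute 20 and finishes at 20 + 60 = minute 80.
Sample prep cannot begin until its own release at minute 20. It runs from minute 20 to 20 + 35 = minute 55.
Incubation needs all of sample prep (finishes minute 55, plus 20-minute gap → minute 75); lysis (finishes minute 80). That puts its earliest start at minute 80; it finishes at 80 + 35 = minute 115.
Data upload cannot begin until incubation (finishes minute 115). It runs from minute 115 to 115 + 25 = minute 140.
Wash step cannot start until incubation (finishes minute 115, plus 15-minute gap → minute 130); lysis (finishes minute 80); sample prep (finishes minute 55). The controlling bound is minute 130, so wash step finishes at 130 + 25 = minute 155.
Secondary incubation cannot start until wash step (finishes minute 155); sample prep (finishes minute 55, plus 20-minute gap → minute 75); incubation (finishes minute 115, plus 10-minute gap → minute 125). The controlling bound is minute 155, so secondary incubation finishes at 155 + 40 = minute 195.
Imaging needs all of secondary incubation (finishes minute 195); sample prep (finishes minute 55); wash step (finishes minute 155). That puts its earliest start at minute 195; it finishes at 195 + 18 = minute 213.
Quantification needs all of imaging (finishes minute 213); wash step (finishes minute 155). That puts its earliest start at minute 213; it finishes at 213 + 45 = minute 258.
All tasks are finished once the last one completes. Finish times: Sample prep at 55, Lysis at 80, Incubation at 115, Wash step at 155, Secondary incubation at 195, Imaging at 213, Quantification at 258, Data upload at 140. The latest is minute 258.

258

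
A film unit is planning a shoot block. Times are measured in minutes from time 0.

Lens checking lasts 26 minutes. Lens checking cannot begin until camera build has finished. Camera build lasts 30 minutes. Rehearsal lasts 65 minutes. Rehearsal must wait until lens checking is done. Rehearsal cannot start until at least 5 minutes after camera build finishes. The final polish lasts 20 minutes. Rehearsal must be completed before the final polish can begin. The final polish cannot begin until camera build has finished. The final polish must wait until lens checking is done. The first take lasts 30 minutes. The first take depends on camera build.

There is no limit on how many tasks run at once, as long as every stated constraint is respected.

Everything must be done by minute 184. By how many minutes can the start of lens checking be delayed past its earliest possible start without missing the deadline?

43

Nothing blocks camera build, so it runs from minute 0 to minute 30.
Lens checking cannot begin until camera build (finishes minute 30). It runs from minute 30 to 30 + 26 = minute 56.

Working backward from the deadline:
To finish by minute 184, the final polish (duration 20) must start no later than minute 164.
Since the final polish (must start by minute 164) depends on it, rehearsal must finish by minute 164. Backing off its 65-minute duration gives a latest start of minute 99.
For lens checking: rehearsal (must start by minute 99); the final polish (must start by minute 164). The most restrictive is minute 99; with a 26-minute duration, lens checking must start by minute 73.
So lens checking can start as early as minute 30 and as late as minute 73, giving 73 − 30 = 43 minutes of slack.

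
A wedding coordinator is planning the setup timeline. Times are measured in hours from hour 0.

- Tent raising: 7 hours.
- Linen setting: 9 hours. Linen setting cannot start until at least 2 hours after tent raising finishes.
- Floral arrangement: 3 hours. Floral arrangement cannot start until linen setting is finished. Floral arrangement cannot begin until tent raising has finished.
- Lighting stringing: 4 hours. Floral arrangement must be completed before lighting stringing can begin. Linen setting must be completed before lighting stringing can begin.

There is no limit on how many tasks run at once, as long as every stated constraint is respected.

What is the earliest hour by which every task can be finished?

Nothing blocks tent raising, so it runs from hour 0 to hour 7.
After tent raising (finishes hour 7, plus 2-hour gap → hour 9), linen setting can start at hour 9 and finishes at hour 18.
Floral arrangement cannot start until linen setting (finishes hour 18); tent raising (finishes hour 7). The controlling bound is hour 18, so floral arrangement finishes at 18 + 3 = hour 21.
Lighting stringing has to wait for floral arrangement (finishes hour 21); linen setting (finishes hour 18). The latest of these is hour 21, so lighting stringing runs hour 21 to 21 + 4 = hour 25.
All tasks are finished once the last one completes. Finish times: Tent raising at 7, Linen setting at 18, Floral arrangement at 21, Lighting stringing at 25. The latest is hour 25.

25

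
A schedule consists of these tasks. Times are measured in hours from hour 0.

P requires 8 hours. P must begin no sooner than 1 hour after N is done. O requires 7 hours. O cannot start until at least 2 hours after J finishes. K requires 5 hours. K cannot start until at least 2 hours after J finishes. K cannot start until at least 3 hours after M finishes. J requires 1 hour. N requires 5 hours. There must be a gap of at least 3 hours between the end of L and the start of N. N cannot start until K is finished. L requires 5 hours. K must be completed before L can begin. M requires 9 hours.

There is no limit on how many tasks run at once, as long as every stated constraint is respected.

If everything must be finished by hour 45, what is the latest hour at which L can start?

Nothing follows P; the deadline of hour 45 is its only limit. It must start by 45 − 8 = hour 37.
N must finish before P (must start by hour 37, minus 1-hour gap → hour 36). With a 5-hour duration, N must start by 36 − 5 = hour 31.
L has to be done before N (must start by hour 31, minus 3-hour gap → hour 28). That means finishing by hour 28, i.e. starting by 28 − 5 = hour 23.

23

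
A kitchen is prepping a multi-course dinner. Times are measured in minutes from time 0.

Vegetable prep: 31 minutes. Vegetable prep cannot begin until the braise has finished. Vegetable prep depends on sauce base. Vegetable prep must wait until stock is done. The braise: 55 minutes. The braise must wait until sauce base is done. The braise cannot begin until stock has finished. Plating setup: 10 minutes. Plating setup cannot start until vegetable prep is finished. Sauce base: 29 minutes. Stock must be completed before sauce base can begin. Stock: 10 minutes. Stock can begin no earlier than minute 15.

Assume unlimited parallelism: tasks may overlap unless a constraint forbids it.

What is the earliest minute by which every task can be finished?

Stock cannot begin until its own release at minute 15. It runs from minute 15 to 15 + 10 = minute 25.
Sauce base cannot begin until stock (finishes minute 25). It runs from minute 25 to 25 + 29 = minute 54.
The braise has to wait for sauce base (finishes minute 54); stock (finishes minute 25). The latest of these is minute 54, so the braise runs minute 54 to 54 + 55 = minute 109.
Vegetable prep needs all of the braise (finishes minute 109); sauce base (finishes minute 54); stock (finishes minute 25). That puts its earliest start at minute 109; it finishes at 109 + 31 = minute 140.
After vegetable prep (finishes minute 140), plating setup can start at minute 140 and finishes at minute 150.
All tasks are finished once the last one completes. Finish times: Stock at 25, Sauce base at 54, The braise at 109, Vegetable prep at 140, Plating setup at 150. The latest is minute 150.

150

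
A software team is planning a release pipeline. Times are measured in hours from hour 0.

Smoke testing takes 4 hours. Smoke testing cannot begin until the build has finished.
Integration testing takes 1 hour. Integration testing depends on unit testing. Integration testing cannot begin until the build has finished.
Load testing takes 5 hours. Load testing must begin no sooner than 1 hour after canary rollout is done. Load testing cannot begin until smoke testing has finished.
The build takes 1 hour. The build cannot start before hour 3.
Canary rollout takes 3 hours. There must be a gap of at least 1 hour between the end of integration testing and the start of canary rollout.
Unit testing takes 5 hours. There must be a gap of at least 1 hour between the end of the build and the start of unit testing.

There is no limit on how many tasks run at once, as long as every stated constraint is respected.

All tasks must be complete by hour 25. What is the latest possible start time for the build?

7

To finish by hour 25, load testing (duration 5) must start no later than hour 20.
Canary rollout must finish before load testing (must start by hour 20, minus 1-hour gap → hour 19). With a 3-hour duration, canary rollout must start by 19 − 3 = hour 16.
Integration testing feeds into canary rollout (must start by hour 16, minus 1-hour gap → hour 15); so integration testing must finish by hour 15 and therefore start by hour 14.
Unit testing must finish before integration testing (must start by hour 14). With a 5-hour duration, unit testing must start by 14 − 5 = hour 9.
Smoke testing has to be done before load testing (must start by hour 20). That means finishing by hour 20, i.e. starting by 20 − 4 = hour 16.
The build feeds unit testing (must start by hour 9, minus 1-hour gap → hour 8); integration testing (must start by hour 14); smoke testing (must start by hour 16). Taking the minimum, the build must finish by hour 8 and start by 8 − 1 = hour 7.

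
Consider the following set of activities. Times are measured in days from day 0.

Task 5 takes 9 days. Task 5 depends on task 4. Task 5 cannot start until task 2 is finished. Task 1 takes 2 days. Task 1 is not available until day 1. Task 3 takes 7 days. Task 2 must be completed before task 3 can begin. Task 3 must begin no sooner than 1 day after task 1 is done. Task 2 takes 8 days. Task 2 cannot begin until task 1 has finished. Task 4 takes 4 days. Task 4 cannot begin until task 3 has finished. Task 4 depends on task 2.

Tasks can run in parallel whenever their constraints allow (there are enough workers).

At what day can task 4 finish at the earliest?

After its own release at day 1, task 1 can start at day 1 and finishes at day 3.
After task 1 (finishes day 3), task 2 can start at day 3 and finishes at day 11.
Task 3 has to wait for task 2 (finishes day 11); task 1 (finishes day 3, plus 1-day gap → day 4). The latest of these is day 11, so task 3 runs day 11 to 11 + 7 = day 18.
Task 4 needs all of task 3 (finishes day 18); task 2 (finishes day 11). That puts its earliest start at day 18; it finishes at 18 + 4 = day 22.

22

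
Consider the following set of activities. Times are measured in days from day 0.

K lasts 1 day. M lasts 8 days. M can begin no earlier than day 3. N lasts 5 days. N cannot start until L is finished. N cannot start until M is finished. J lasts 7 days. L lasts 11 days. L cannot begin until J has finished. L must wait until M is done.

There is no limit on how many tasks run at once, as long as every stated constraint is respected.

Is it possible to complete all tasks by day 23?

No

M cannot begin until its own release at day 3. It runs from day 3 to 3 + 8 = day 11.
K can start immediately at day 0; it finishes at day 1.
Nothing blocks J, so it runs from day 0 to day 7.
L has to wait for J (finishes day 7); M (finishes day 11). The latest of these is day 11, so L runs day 11 to 11 + 11 = day 22.
For N: L (finishes day 22); M (finishes day 11). Taking the maximum gives a start of day 22, and it finishes at 22 + 5 = day 27.
The earliest everything can be done is day 27, which is after the deadline of 23, so it is not possible.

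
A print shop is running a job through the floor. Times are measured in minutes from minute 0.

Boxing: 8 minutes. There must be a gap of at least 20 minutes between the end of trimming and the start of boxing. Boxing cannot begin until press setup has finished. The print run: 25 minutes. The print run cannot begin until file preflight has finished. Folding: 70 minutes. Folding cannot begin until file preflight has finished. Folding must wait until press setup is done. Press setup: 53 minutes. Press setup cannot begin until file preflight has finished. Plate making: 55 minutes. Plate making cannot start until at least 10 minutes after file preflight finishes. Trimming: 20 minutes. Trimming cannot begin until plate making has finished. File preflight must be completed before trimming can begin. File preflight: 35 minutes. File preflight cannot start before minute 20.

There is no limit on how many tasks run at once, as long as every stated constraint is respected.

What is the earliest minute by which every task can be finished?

File preflight waits on its own release at minute 20, so it starts at minute 20 and finishes at 20 + 35 = minute 55.
The print run cannot begin until file preflight (finishes minute 55). It runs from minute 55 to 55 + 25 = minute 80.
Press setup cannot begin until file preflight (finishes minute 55). It runs from minute 55 to 55 + 53 = minute 108.
Folding has to wait for file preflight (finishes minute 55); press setup (finishes minute 108). The latest of these is minute 108, so folding runs minute 108 to 108 + 70 = minute 178.
After file preflight (finishes minute 55, plus 10-minute gap → minute 65), plate making can start at minute 65 and finishes at minute 120.
For trimming: plate making (finishes minute 120); file preflight (finishes minute 55). Taking the maximum gives a start of minute 120, and it finishes at 120 + 20 = minute 140.
Boxing cannot start until trimming (finishes minute 140, plus 20-minute gap → minute 160); press setup (finishes minute 108). The controlling bound is minute 160, so boxing finishes at 160 + 8 = minute 168.
All tasks are finished once the last one completes. Finish times: File preflight at 55, Plate making at 120, Press setup at 108, The print run at 80, Trimming at 140, Folding at 178, Boxing at 168. The latest is minute 178.

178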